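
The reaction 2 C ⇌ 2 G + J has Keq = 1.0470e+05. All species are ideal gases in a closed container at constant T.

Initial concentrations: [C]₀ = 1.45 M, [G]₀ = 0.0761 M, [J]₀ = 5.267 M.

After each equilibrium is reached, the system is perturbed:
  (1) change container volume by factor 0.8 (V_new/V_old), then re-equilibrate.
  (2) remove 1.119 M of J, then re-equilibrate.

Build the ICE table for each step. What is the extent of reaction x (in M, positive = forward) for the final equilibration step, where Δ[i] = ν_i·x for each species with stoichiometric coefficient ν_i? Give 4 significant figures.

x = 6.1693e-04 M

Q₀ = 0.01451 vs Keq = 1.0470e+05 ⇒ Q<K, forward
Step 1:
                    C           G           J
  Initial        1.45      0.0761       5.267
  Change       -1.439       1.439      0.7193
  Equil       0.01145       1.515       5.986
  solve Keq expr → x = 0.7193; check Q = 1.0470e+05
Then change container volume by factor 0.8 (V_new/V_old).
Step 2:
                    C           G           J
  Initial     0.01432       1.893       7.483
  Change     0.001675   -0.001675 -8.3737e-04
  Equil       0.01599       1.892       7.482
  solve Keq expr → x = -8.3737e-04; check Q = 1.0470e+05
Then remove 1.119 M of J.
Step 3:
                    C           G           J
  Initial     0.01599       1.892       6.363
  Change    -0.001234    0.001234  6.1693e-04
  Equil       0.01476       1.893       6.364
  solve Keq expr → x = 6.1693e-04; check Q = 1.0470e+05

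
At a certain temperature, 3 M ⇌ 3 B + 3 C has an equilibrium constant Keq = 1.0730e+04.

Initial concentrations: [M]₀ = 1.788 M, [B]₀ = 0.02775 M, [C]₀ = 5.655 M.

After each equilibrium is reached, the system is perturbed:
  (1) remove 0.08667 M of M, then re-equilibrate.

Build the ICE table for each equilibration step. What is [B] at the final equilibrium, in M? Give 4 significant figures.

[B]_eq = 1.315 M

Q₀ = 6.7606e-04 vs Keq = 1.0730e+04 ⇒ Q<K, forward
Step 1:
                   M          B          C
  I            1.788    0.02775      5.655
  C            -1.35       1.35       1.35
  E           0.4377      1.378      7.005
  solve Keq expr → x = 0.4501; check Q = 1.0730e+04
Then remove 0.08667 M of M.
Step 2:
                   M          B          C
  I            0.351      1.378      7.005
  C          0.06293   -0.06293   -0.06293
  E           0.4139      1.315      6.942
  solve Keq expr → x = -0.02098; check Q = 1.0730e+04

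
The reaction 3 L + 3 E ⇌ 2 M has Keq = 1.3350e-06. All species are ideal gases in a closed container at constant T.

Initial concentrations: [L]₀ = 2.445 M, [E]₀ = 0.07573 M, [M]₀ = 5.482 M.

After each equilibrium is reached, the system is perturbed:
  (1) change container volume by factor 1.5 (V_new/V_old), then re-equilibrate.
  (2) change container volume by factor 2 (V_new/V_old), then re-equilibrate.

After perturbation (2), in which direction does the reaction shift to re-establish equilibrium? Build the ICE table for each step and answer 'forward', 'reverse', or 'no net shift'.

Direction: reverse

Q₀ = 4734 vs Keq = 1.3350e-06 ⇒ Q>K, reverse
Step 1:
                    L           E           M
  init          2.445     0.07573       5.482
  Δ             7.203       7.203      -4.802
  eq            9.648       7.279        0.68
  solve Keq expr → x = -2.401; check Q = 1.3350e-06
Then change container volume by factor 1.5 (V_new/V_old).
Step 2:
                    L           E           M
  init          6.432       4.853      0.4533
  Δ            0.3219      0.3219     -0.2146
  eq            6.754       5.174      0.2387
  solve Keq expr → x = -0.1073; check Q = 1.3350e-06
Then change container volume by factor 2 (V_new/V_old).
Step 3:
                    L           E           M
  init          3.377       2.587      0.1194
  Δ            0.1281      0.1281    -0.08543
  eq            3.505       2.715     0.03393
  solve Keq expr → x = -0.04271; check Q = 1.3350e-06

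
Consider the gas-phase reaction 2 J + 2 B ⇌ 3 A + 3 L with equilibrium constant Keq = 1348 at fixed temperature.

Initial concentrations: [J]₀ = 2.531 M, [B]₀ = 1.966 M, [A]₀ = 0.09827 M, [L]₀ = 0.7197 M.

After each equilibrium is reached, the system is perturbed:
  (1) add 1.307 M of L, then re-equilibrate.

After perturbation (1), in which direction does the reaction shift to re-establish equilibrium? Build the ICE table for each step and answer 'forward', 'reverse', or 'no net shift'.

Direction: reverse

Q₀ = 1.4288e-05 vs Keq = 1348 ⇒ Q<K, forward
Step 1:
                    J           B           A           L
  I             2.531       1.966     0.09827      0.7197
  C            -1.491      -1.491       2.237       2.237
  E              1.04      0.4749       2.335       2.956
  solve Keq expr → x = 0.7455; check Q = 1348
Then add 1.307 M of L.
Step 2:
                    J           B           A           L
  I              1.04      0.4749       2.335       4.263
  C            0.1272      0.1272     -0.1908     -0.1908
  E             1.167      0.6021       2.144       4.073
  solve Keq expr → x = -0.06359; check Q = 1348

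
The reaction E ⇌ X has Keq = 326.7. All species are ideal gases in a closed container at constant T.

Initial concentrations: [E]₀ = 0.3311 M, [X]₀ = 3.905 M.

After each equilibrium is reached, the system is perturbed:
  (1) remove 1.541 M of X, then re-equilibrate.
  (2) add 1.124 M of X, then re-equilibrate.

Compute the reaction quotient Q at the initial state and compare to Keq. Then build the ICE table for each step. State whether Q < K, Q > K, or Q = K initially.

Q₀ = 11.79; Q < K (proceeds forward)

Q₀ = 11.79 vs Keq = 326.7 ⇒ Q<K, forward
Step 1:
                    E           X
  Initial      0.3311       3.905
  Change      -0.3182      0.3182
  Equil       0.01293       4.223
  solve Keq expr → x = 0.3182; check Q = 326.7
Then remove 1.541 M of X.
Step 2:
                    E           X
  Initial     0.01293       2.682
  Change    -0.004702    0.004702
  Equil      0.008224       2.687
  solve Keq expr → x = 0.004702; check Q = 326.7
Then add 1.124 M of X.
Step 3:
                    E           X
  Initial    0.008224       3.811
  Change      0.00343    -0.00343
  Equil       0.01165       3.807
  solve Keq expr → x = -0.00343; check Q = 326.7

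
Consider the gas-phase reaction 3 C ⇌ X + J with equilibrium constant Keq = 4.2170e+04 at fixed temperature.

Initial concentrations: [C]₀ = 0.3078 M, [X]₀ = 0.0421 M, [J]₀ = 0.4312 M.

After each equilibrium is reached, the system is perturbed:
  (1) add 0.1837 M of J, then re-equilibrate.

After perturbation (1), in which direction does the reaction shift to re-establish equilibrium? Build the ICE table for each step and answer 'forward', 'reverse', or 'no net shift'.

Direction: reverse

Q₀ = 0.6225 vs Keq = 4.2170e+04 ⇒ Q<K, forward
Step 1:
                   C          X          J
  I           0.3078     0.0421     0.4312
  C          -0.2957    0.09857    0.09857
  E          0.01209     0.1407     0.5298
  solve Keq expr → x = 0.09857; check Q = 4.2170e+04
Then add 0.1837 M of J.
Step 2:
                   C          X          J
  I          0.01209     0.1407     0.7135
  C         0.001246 -4.1518e-04 -4.1518e-04
  E          0.01334     0.1403     0.7131
  solve Keq expr → x = -4.1518e-04; check Q = 4.2170e+04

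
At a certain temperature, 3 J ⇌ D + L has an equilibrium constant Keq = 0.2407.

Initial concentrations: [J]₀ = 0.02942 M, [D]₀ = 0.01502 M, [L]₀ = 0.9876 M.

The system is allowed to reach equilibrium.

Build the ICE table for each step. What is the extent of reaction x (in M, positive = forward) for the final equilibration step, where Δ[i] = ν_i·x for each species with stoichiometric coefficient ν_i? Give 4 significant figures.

Q₀ = 582.5 vs Keq = 0.2407 ⇒ Q>K, reverse
Step 1:
                    J           D           L
  init        0.02942     0.01502      0.9876
  Δ           0.04476    -0.01492    -0.01492
  eq          0.07418  1.0100e-04      0.9727
  solve Keq expr → x = -0.01492; check Q = 0.2407

x = -0.01492 M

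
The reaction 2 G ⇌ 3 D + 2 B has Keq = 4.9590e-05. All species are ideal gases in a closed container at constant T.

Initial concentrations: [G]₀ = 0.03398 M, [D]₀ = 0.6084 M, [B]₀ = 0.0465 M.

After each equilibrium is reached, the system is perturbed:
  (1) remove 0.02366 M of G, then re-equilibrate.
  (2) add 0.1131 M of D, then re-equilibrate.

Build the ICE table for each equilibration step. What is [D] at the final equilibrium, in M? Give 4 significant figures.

[D]_eq = 0.6529 M

Q₀ = 0.4217 vs Keq = 4.9590e-05 ⇒ Q>K, reverse
Step 1:
                  G         D         B
  init      0.03398    0.6084    0.0465
  Δ          0.0451  -0.06765   -0.0451
  eq        0.07908    0.5408    0.0014
  solve Keq expr → x = -0.02255; check Q = 4.9590e-05
Then remove 0.02366 M of G.
Step 2:
                  G         D         B
  init      0.05542    0.5408    0.0014
  Δ       4.1005e-04 -6.1508e-04 -4.1005e-04
  eq        0.05583    0.5401 9.9039e-04
  solve Keq expr → x = -2.0503e-04; check Q = 4.9590e-05
Then add 0.1131 M of D.
Step 3:
                  G         D         B
  init      0.05583    0.6532 9.9039e-04
  Δ       2.4188e-04 -3.6283e-04 -2.4188e-04
  eq        0.05607    0.6529 7.4851e-04
  solve Keq expr → x = -1.2094e-04; check Q = 4.9590e-05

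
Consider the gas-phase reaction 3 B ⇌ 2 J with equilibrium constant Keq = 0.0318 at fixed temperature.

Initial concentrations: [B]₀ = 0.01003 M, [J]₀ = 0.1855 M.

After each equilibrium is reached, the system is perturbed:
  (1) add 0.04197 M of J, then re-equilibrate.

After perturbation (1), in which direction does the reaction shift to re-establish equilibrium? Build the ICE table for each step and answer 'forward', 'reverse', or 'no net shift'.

Q₀ = 3.4102e+04 vs Keq = 0.0318 ⇒ Q>K, reverse
Step 1:
                  B         J
  I         0.01003    0.1855
  C           0.244   -0.1627
  E           0.254   0.02283
  solve Keq expr → x = -0.08133; check Q = 0.0318
Then add 0.04197 M of J.
Step 2:
                  B         J
  I           0.254    0.0648
  C         0.05193  -0.03462
  E           0.306   0.03018
  solve Keq expr → x = -0.01731; check Q = 0.0318

Direction: reverse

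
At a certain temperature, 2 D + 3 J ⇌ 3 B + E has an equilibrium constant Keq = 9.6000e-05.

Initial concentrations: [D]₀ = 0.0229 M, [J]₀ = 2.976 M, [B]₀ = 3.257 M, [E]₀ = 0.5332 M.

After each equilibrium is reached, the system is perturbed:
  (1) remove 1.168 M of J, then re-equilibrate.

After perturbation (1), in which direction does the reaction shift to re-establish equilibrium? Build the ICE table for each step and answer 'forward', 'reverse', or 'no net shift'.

Direction: reverse

Q₀ = 1333 vs Keq = 9.6000e-05 ⇒ Q>K, reverse
Step 1:
                  D         J         B         E
  I          0.0229     2.976     3.257    0.5332
  C           1.062     1.593    -1.593   -0.5309
  E           1.085     4.569     1.664  0.002336
  solve Keq expr → x = -0.5309; check Q = 9.6000e-05
Then remove 1.168 M of J.
Step 2:
                  D         J         B         E
  I           1.085     3.401     1.664  0.002336
  C        0.002714  0.004071 -0.004071 -0.001357
  E           1.087     3.405      1.66 9.7868e-04
  solve Keq expr → x = -0.001357; check Q = 9.6000e-05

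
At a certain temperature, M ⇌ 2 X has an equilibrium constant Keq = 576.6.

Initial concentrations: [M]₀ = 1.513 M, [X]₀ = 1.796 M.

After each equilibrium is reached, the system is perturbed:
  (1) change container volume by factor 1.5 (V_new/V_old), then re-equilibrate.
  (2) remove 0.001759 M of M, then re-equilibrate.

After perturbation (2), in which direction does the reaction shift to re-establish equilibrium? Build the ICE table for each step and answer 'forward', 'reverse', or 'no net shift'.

Direction: reverse

Q₀ = 2.132 vs Keq = 576.6 ⇒ Q<K, forward
Step 1:
                   M          X
  init         1.513      1.796
  Δ           -1.474      2.948
  eq         0.03903      4.744
  solve Keq expr → x = 1.474; check Q = 576.6
Then change container volume by factor 1.5 (V_new/V_old).
Step 2:
                   M          X
  init       0.02602      3.163
  Δ        -0.008487    0.01697
  eq         0.01753       3.18
  solve Keq expr → x = 0.008487; check Q = 576.6
Then remove 0.001759 M of M.
Step 3:
                   M          X
  init       0.01577       3.18
  Δ         0.001721  -0.003442
  eq          0.0175      3.176
  solve Keq expr → x = -0.001721; check Q = 576.6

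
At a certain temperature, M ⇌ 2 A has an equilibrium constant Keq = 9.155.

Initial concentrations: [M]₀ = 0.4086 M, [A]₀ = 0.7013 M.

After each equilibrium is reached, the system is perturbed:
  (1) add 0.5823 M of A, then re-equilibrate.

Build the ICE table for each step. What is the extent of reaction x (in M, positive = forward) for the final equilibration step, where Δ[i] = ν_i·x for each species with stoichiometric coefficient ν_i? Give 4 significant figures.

Q₀ = 1.204 vs Keq = 9.155 ⇒ Q<K, forward
Step 1:
                    M           A
  Initial      0.4086      0.7013
  Change      -0.2506      0.5013
  Equil         0.158       1.203
  solve Keq expr → x = 0.2506; check Q = 9.155
Then add 0.5823 M of A.
Step 2:
                    M           A
  Initial       0.158       1.785
  Change       0.1097     -0.2194
  Equil        0.2677       1.565
  solve Keq expr → x = -0.1097; check Q = 9.155

x = -0.1097 M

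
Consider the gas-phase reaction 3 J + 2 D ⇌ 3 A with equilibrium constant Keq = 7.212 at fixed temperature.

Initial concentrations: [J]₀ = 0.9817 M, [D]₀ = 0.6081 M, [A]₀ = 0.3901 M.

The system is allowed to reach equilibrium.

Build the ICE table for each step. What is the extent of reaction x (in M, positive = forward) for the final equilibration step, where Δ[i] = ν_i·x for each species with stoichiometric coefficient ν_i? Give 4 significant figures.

x = 0.1041 M

Q₀ = 0.1697 vs Keq = 7.212 ⇒ Q<K, forward
Step 1:
                  J         D         A
  init       0.9817    0.6081    0.3901
  Δ         -0.3122   -0.2081    0.3122
  eq         0.6695       0.4    0.7023
  solve Keq expr → x = 0.1041; check Q = 7.212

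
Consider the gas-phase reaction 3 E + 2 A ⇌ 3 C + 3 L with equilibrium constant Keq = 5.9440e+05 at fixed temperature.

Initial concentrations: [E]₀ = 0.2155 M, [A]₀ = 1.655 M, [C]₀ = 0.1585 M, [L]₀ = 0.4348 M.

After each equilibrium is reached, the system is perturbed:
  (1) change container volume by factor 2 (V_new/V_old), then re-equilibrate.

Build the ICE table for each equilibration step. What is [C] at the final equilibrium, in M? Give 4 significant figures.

[C]_eq = 0.1861 M

Q₀ = 0.01194 vs Keq = 5.9440e+05 ⇒ Q<K, forward
Step 1:
                    E           A           C           L
  Initial      0.2155       1.655      0.1585      0.4348
  Change      -0.2133     -0.1422      0.2133      0.2133
  Equil      0.002175       1.513      0.3718      0.6481
  solve Keq expr → x = 0.07111; check Q = 5.9440e+05
Then change container volume by factor 2 (V_new/V_old).
Step 2:
                    E           A           C           L
  Initial    0.001087      0.7564      0.1859      0.3241
  Change  -2.2261e-04 -1.4840e-04  2.2261e-04  2.2261e-04
  Equil    8.6488e-04      0.7562      0.1861      0.3243
  solve Keq expr → x = 7.4202e-05; check Q = 5.9440e+05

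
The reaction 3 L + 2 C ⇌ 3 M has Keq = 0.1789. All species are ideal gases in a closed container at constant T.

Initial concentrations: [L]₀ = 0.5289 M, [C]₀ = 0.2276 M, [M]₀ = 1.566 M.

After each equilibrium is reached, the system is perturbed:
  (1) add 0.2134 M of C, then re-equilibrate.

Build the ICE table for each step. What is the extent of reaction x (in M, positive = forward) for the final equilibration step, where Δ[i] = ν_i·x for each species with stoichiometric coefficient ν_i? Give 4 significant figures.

Q₀ = 501.1 vs Keq = 0.1789 ⇒ Q>K, reverse
Step 1:
                    L           C           M
  I            0.5289      0.2276       1.566
  C            0.8767      0.5844     -0.8767
  E             1.406       0.812      0.6893
  solve Keq expr → x = -0.2922; check Q = 0.1789
Then add 0.2134 M of C.
Step 2:
                    L           C           M
  I             1.406       1.025      0.6893
  C          -0.06077    -0.04051     0.06077
  E             1.345      0.9849      0.7501
  solve Keq expr → x = 0.02026; check Q = 0.1789

x = 0.02026 M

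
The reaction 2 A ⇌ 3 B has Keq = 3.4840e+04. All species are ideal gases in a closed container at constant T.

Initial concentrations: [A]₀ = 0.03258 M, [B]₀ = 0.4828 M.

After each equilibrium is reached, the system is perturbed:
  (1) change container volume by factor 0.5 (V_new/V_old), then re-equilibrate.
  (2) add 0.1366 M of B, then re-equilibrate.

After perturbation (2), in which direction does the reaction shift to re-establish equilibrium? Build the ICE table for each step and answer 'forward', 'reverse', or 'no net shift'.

Q₀ = 106 vs Keq = 3.4840e+04 ⇒ Q<K, forward
Step 1:
                  A         B
  Initial   0.03258    0.4828
  Change   -0.03052   0.04578
  Equil    0.002059    0.5286
  solve Keq expr → x = 0.01526; check Q = 3.4840e+04
Then change container volume by factor 0.5 (V_new/V_old).
Step 2:
                  A         B
  Initial  0.004118     1.057
  Change   0.001685 -0.002527
  Equil    0.005802     1.055
  solve Keq expr → x = -8.4238e-04; check Q = 3.4840e+04
Then add 0.1366 M of B.
Step 3:
                  A         B
  Initial  0.005802     1.191
  Change   0.001148 -0.001722
  Equil     0.00695      1.19
  solve Keq expr → x = -5.7400e-04; check Q = 3.4840e+04

Direction: reverse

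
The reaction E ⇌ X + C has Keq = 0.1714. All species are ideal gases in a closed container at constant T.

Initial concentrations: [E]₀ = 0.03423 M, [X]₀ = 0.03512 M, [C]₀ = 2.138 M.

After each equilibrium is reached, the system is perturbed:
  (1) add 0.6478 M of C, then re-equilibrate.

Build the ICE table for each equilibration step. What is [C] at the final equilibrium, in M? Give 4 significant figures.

Q₀ = 2.194 vs Keq = 0.1714 ⇒ Q>K, reverse
Step 1:
                   E          X          C
  Initial    0.03423    0.03512      2.138
  Change     0.02991   -0.02991   -0.02991
  Equil      0.06414   0.005215      2.108
  solve Keq expr → x = -0.02991; check Q = 0.1714
Then add 0.6478 M of C.
Step 2:
                   E          X          C
  Initial    0.06414   0.005215      2.756
  Change    0.001152  -0.001152  -0.001152
  Equil      0.06529   0.004062      2.755
  solve Keq expr → x = -0.001152; check Q = 0.1714

[C]_eq = 2.755 M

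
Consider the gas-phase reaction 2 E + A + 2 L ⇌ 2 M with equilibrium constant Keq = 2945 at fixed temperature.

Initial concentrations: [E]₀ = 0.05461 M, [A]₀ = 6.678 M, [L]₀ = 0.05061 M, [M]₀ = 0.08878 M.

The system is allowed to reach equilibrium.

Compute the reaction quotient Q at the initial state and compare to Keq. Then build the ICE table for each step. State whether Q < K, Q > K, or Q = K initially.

Q₀ = 154.5; Q < K (proceeds forward)

Q₀ = 154.5 vs Keq = 2945 ⇒ Q<K, forward
Step 1:
                  E         A         L         M
  Initial   0.05461     6.678   0.05061   0.08878
  Change   -0.02415  -0.01207  -0.02415   0.02415
  Equil     0.03046     6.666   0.02646    0.1129
  solve Keq expr → x = 0.01207; check Q = 2945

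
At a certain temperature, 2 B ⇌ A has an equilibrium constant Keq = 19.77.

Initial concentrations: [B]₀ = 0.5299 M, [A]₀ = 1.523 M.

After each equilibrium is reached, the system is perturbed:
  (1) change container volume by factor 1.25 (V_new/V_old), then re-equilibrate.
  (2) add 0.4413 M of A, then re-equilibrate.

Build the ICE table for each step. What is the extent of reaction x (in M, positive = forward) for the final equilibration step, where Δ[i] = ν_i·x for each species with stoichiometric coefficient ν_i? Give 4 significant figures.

Q₀ = 5.424 vs Keq = 19.77 ⇒ Q<K, forward
Step 1:
                    B           A
  I            0.5299       1.523
  C           -0.2416      0.1208
  E            0.2883       1.644
  solve Keq expr → x = 0.1208; check Q = 19.77
Then change container volume by factor 1.25 (V_new/V_old).
Step 2:
                    B           A
  I            0.2307       1.315
  C           0.02595    -0.01298
  E            0.2566       1.302
  solve Keq expr → x = -0.01298; check Q = 19.77
Then add 0.4413 M of A.
Step 3:
                    B           A
  I            0.2566       1.743
  C           0.03867    -0.01934
  E            0.2953       1.724
  solve Keq expr → x = -0.01934; check Q = 19.77

x = -0.01934 M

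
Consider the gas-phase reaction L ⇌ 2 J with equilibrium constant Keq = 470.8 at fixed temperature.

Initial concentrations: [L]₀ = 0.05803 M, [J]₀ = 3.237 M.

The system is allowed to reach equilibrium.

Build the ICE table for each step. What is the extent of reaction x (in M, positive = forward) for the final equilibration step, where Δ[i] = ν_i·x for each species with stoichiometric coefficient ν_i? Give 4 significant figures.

x = 0.03481 M

Q₀ = 180.6 vs Keq = 470.8 ⇒ Q<K, forward
Step 1:
                   L          J
  I          0.05803      3.237
  C         -0.03481    0.06961
  E          0.02322      3.307
  solve Keq expr → x = 0.03481; check Q = 470.8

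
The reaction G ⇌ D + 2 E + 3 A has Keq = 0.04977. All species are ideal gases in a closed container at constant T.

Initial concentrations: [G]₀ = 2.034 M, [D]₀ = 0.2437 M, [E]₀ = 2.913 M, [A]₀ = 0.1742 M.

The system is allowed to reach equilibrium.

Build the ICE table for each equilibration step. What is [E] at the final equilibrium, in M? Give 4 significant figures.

[E]_eq = 3.018 M

Q₀ = 0.005374 vs Keq = 0.04977 ⇒ Q<K, forward
Step 1:
                    G           D           E           A
  I             2.034      0.2437       2.913      0.1742
  C          -0.05255     0.05255      0.1051      0.1576
  E             1.981      0.2962       3.018      0.3318
  solve Keq expr → x = 0.05255; check Q = 0.04977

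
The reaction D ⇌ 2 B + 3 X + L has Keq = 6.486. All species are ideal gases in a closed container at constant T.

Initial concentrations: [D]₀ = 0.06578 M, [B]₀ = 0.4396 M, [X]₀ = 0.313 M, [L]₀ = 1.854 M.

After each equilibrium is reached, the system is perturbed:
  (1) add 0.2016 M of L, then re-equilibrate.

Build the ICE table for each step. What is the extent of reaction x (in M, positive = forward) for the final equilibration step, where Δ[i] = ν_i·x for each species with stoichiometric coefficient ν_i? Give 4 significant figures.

x = -8.1390e-04 M

Q₀ = 0.167 vs Keq = 6.486 ⇒ Q<K, forward
Step 1:
                  D         B         X         L
  init      0.06578    0.4396     0.313     1.854
  Δ        -0.05585    0.1117    0.1675   0.05585
  eq       0.009931    0.5513    0.4805      1.91
  solve Keq expr → x = 0.05585; check Q = 6.486
Then add 0.2016 M of L.
Step 2:
                  D         B         X         L
  init     0.009931    0.5513    0.4805     2.111
  Δ       8.1390e-04 -0.001628 -0.002442 -8.1390e-04
  eq        0.01075    0.5497    0.4781     2.111
  solve Keq expr → x = -8.1390e-04; check Q = 6.486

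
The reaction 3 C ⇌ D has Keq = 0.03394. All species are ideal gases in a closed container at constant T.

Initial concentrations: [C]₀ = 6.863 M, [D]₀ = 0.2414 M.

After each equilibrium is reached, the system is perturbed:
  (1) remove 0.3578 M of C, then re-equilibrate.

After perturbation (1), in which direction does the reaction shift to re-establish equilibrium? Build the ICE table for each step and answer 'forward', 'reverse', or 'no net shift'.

Q₀ = 7.4678e-04 vs Keq = 0.03394 ⇒ Q<K, forward
Step 1:
                    C           D
  init          6.863      0.2414
  Δ            -3.422       1.141
  eq            3.441       1.382
  solve Keq expr → x = 1.141; check Q = 0.03394
Then remove 0.3578 M of C.
Step 2:
                    C           D
  init          3.083       1.382
  Δ            0.2789    -0.09296
  eq            3.362       1.289
  solve Keq expr → x = -0.09296; check Q = 0.03394

Direction: reverse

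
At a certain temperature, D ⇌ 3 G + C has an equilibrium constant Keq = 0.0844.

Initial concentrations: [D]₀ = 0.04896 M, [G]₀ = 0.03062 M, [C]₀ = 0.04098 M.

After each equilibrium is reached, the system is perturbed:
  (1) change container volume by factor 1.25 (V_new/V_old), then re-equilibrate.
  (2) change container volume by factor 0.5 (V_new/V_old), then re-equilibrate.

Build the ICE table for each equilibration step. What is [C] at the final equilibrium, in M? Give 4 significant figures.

Q₀ = 2.4030e-05 vs Keq = 0.0844 ⇒ Q<K, forward
Step 1:
                    D           G           C
  I           0.04896     0.03062     0.04098
  C          -0.04449      0.1335     0.04449
  E          0.004473      0.1641     0.08547
  solve Keq expr → x = 0.04449; check Q = 0.0844
Then change container volume by factor 1.25 (V_new/V_old).
Step 2:
                    D           G           C
  I          0.003579      0.1313     0.06837
  C         -0.001506    0.004518    0.001506
  E          0.002073      0.1358     0.06988
  solve Keq expr → x = 0.001506; check Q = 0.0844
Then change container volume by factor 0.5 (V_new/V_old).
Step 3:
                    D           G           C
  I          0.004145      0.2716      0.1398
  C           0.01394    -0.04181    -0.01394
  E           0.01808      0.2298      0.1258
  solve Keq expr → x = -0.01394; check Q = 0.0844

[C]_eq = 0.1258 M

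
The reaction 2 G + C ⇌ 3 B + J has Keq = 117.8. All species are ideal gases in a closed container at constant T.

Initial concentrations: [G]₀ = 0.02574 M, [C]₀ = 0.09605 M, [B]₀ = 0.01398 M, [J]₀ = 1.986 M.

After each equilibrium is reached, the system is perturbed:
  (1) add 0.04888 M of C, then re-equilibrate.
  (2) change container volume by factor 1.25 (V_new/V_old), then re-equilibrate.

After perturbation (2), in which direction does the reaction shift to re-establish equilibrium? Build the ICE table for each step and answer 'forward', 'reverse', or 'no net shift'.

Q₀ = 0.08527 vs Keq = 117.8 ⇒ Q<K, forward
Step 1:
                  G         C         B         J
  init      0.02574   0.09605   0.01398     1.986
  Δ        -0.02134  -0.01067   0.03202   0.01067
  eq       0.004395   0.08538     0.046     1.997
  solve Keq expr → x = 0.01067; check Q = 117.8
Then add 0.04888 M of C.
Step 2:
                  G         C         B         J
  init     0.004395    0.1343     0.046     1.997
  Δ       -7.5465e-04 -3.7733e-04  0.001132 3.7733e-04
  eq       0.003641    0.1339   0.04713     1.997
  solve Keq expr → x = 3.7733e-04; check Q = 117.8
Then change container volume by factor 1.25 (V_new/V_old).
Step 3:
                  G         C         B         J
  init     0.002913    0.1071    0.0377     1.598
  Δ       -2.6452e-04 -1.3226e-04 3.9678e-04 1.3226e-04
  eq       0.002648     0.107    0.0381     1.598
  solve Keq expr → x = 1.3226e-04; check Q = 117.8

Direction: forward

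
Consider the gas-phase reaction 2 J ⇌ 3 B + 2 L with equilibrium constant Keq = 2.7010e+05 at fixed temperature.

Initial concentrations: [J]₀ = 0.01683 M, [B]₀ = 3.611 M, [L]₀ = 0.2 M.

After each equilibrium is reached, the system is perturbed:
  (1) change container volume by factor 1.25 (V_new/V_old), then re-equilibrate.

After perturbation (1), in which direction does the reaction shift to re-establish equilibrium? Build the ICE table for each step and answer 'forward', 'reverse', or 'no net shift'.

Q₀ = 6649 vs Keq = 2.7010e+05 ⇒ Q<K, forward
Step 1:
                   J          B          L
  Initial    0.01683      3.611        0.2
  Change    -0.01398    0.02097    0.01398
  Equil      0.00285      3.632      0.214
  solve Keq expr → x = 0.00699; check Q = 2.7010e+05
Then change container volume by factor 1.25 (V_new/V_old).
Step 2:
                   J          B          L
  Initial    0.00228      2.906     0.1712
  Change  -6.4161e-04 9.6241e-04 6.4161e-04
  Equil     0.001638      2.907     0.1718
  solve Keq expr → x = 3.2080e-04; check Q = 2.7010e+05

Direction: forward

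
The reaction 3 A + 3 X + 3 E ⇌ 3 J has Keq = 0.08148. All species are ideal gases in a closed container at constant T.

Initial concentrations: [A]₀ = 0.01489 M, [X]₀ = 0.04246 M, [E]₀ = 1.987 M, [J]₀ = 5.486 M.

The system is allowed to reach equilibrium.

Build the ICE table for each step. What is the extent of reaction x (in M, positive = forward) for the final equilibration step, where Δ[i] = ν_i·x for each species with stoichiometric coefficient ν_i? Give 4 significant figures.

Q₀ = 8.3282e+10 vs Keq = 0.08148 ⇒ Q>K, reverse
Step 1:
                  A         X         E         J
  Initial   0.01489   0.04246     1.987     5.486
  Change      1.566     1.566     1.566    -1.566
  Equil       1.581     1.609     3.553      3.92
  solve Keq expr → x = -0.5222; check Q = 0.08148

x = -0.5222 M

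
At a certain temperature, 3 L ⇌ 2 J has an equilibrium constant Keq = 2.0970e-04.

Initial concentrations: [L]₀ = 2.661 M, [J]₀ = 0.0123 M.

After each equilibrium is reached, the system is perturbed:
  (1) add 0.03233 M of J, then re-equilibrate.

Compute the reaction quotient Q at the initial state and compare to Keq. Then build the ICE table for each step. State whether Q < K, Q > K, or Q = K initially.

Q₀ = 8.0293e-06; Q < K (proceeds forward)

Q₀ = 8.0293e-06 vs Keq = 2.0970e-04 ⇒ Q<K, forward
Step 1:
                    L           J
  Initial       2.661      0.0123
  Change     -0.07204     0.04802
  Equil         2.589     0.06032
  solve Keq expr → x = 0.02401; check Q = 2.0970e-04
Then add 0.03233 M of J.
Step 2:
                    L           J
  Initial       2.589     0.09265
  Change      0.04607    -0.03071
  Equil         2.635     0.06194
  solve Keq expr → x = -0.01536; check Q = 2.0970e-04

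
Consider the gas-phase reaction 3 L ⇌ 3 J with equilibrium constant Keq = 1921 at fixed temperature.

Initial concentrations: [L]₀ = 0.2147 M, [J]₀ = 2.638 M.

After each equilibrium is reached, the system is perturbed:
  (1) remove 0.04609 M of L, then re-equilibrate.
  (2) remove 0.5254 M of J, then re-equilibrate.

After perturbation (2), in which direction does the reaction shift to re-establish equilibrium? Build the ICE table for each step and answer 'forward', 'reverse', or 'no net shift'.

Direction: forward

Q₀ = 1855 vs Keq = 1921 ⇒ Q<K, forward
Step 1:
                  L         J
  Initial    0.2147     2.638
  Change  -0.002305  0.002305
  Equil      0.2124      2.64
  solve Keq expr → x = 7.6823e-04; check Q = 1921
Then remove 0.04609 M of L.
Step 2:
                  L         J
  Initial    0.1663      2.64
  Change    0.04266  -0.04266
  Equil       0.209     2.598
  solve Keq expr → x = -0.01422; check Q = 1921
Then remove 0.5254 M of J.
Step 3:
                  L         J
  Initial     0.209     2.072
  Change   -0.03912   0.03912
  Equil      0.1698     2.111
  solve Keq expr → x = 0.01304; check Q = 1921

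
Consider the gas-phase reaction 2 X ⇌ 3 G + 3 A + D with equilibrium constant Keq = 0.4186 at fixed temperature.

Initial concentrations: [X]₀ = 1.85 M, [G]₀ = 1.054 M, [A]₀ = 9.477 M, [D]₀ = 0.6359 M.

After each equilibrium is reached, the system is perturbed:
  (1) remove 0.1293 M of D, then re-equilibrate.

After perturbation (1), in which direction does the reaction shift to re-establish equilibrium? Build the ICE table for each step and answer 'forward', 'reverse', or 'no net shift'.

Q₀ = 185.2 vs Keq = 0.4186 ⇒ Q>K, reverse
Step 1:
                    X           G           A           D
  init           1.85       1.054       9.477      0.6359
  Δ            0.5567      -0.835      -0.835     -0.2783
  eq            2.407       0.219       8.642      0.3576
  solve Keq expr → x = -0.2783; check Q = 0.4186
Then remove 0.1293 M of D.
Step 2:
                    X           G           A           D
  init          2.407       0.219       8.642      0.2283
  Δ          -0.01971     0.02956     0.02956    0.009854
  eq            2.387      0.2486       8.672      0.2381
  solve Keq expr → x = 0.009854; check Q = 0.4186

Direction: forward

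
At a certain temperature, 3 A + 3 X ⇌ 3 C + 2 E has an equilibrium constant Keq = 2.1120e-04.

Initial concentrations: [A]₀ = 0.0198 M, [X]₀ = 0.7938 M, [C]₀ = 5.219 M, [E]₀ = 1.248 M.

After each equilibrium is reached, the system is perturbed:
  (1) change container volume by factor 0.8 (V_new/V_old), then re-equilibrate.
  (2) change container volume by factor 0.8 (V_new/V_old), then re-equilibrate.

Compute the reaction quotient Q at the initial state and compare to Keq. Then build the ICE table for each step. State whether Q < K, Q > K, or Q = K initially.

Q₀ = 5.7025e+07 vs Keq = 2.1120e-04 ⇒ Q>K, reverse
Step 1:
                    A           X           C           E
  init         0.0198      0.7938       5.219       1.248
  Δ             1.834       1.834      -1.834      -1.223
  eq            1.854       2.628       3.385     0.02511
  solve Keq expr → x = -0.6114; check Q = 2.1120e-04
Then change container volume by factor 0.8 (V_new/V_old).
Step 2:
                    A           X           C           E
  init          2.318       3.285       4.231     0.03138
  Δ         -0.005161   -0.005161    0.005161    0.003441
  eq            2.313        3.28       4.236     0.03482
  solve Keq expr → x = 0.00172; check Q = 2.1120e-04
Then change container volume by factor 0.8 (V_new/V_old).
Step 3:
                    A           X           C           E
  init          2.891         4.1       5.295     0.04353
  Δ         -0.007103   -0.007103    0.007103    0.004735
  eq            2.884       4.093       5.302     0.04826
  solve Keq expr → x = 0.002368; check Q = 2.1120e-04

Q₀ = 5.7025e+07; Q > K (proceeds reverse)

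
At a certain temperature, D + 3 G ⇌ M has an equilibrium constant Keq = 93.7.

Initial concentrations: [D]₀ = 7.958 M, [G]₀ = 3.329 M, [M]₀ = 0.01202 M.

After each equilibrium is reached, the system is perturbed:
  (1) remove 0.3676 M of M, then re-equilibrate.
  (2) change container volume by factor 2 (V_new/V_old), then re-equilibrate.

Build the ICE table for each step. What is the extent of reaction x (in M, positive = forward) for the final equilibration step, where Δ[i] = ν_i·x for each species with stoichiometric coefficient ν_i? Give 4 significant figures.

x = -0.01669 M

Q₀ = 4.0941e-05 vs Keq = 93.7 ⇒ Q<K, forward
Step 1:
                   D          G          M
  I            7.958      3.329    0.01202
  C            -1.07      -3.21       1.07
  E            6.888     0.1188      1.082
  solve Keq expr → x = 1.07; check Q = 93.7
Then remove 0.3676 M of M.
Step 2:
                   D          G          M
  I            6.888     0.1188     0.7145
  C        -0.005028   -0.01508   0.005028
  E            6.883     0.1037     0.7195
  solve Keq expr → x = 0.005028; check Q = 93.7
Then change container volume by factor 2 (V_new/V_old).
Step 3:
                   D          G          M
  I            3.441    0.05186     0.3598
  C          0.01669    0.05006   -0.01669
  E            3.458     0.1019     0.3431
  solve Keq expr → x = -0.01669; check Q = 93.7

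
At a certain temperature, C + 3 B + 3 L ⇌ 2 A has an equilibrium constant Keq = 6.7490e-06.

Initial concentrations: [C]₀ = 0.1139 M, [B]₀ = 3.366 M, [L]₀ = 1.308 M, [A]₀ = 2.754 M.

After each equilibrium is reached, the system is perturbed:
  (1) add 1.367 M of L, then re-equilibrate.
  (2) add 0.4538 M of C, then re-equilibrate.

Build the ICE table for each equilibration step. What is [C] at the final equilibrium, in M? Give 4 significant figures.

[C]_eq = 1.582 M

Q₀ = 0.7803 vs Keq = 6.7490e-06 ⇒ Q>K, reverse
Step 1:
                  C         B         L         A
  Initial    0.1139     3.366     1.308     2.754
  Change      1.122     3.366     3.366    -2.244
  Equil       1.236     6.732     4.674    0.5098
  solve Keq expr → x = -1.122; check Q = 6.7490e-06
Then add 1.367 M of L.
Step 2:
                  C         B         L         A
  Initial     1.236     6.732     6.041    0.5098
  Change   -0.07251   -0.2175   -0.2175     0.145
  Equil       1.163     6.515     5.824    0.6549
  solve Keq expr → x = 0.07251; check Q = 6.7490e-06
Then add 0.4538 M of C.
Step 3:
                  C         B         L         A
  Initial     1.617     6.515     5.824    0.6549
  Change   -0.03511   -0.1053   -0.1053   0.07022
  Equil       1.582     6.409     5.718    0.7251
  solve Keq expr → x = 0.03511; check Q = 6.7490e-06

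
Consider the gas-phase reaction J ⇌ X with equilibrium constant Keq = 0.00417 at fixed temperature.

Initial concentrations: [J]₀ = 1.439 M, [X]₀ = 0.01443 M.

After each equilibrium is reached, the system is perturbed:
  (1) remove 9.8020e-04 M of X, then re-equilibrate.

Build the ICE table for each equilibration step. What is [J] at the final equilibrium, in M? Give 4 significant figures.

Q₀ = 0.01003 vs Keq = 0.00417 ⇒ Q>K, reverse
Step 1:
                    J           X
  I             1.439     0.01443
  C          0.008394   -0.008394
  E             1.447    0.006036
  solve Keq expr → x = -0.008394; check Q = 0.00417
Then remove 9.8020e-04 M of X.
Step 2:
                    J           X
  I             1.447    0.005055
  C       -9.7613e-04  9.7613e-04
  E             1.446    0.006032
  solve Keq expr → x = 9.7613e-04; check Q = 0.00417

[J]_eq = 1.446 M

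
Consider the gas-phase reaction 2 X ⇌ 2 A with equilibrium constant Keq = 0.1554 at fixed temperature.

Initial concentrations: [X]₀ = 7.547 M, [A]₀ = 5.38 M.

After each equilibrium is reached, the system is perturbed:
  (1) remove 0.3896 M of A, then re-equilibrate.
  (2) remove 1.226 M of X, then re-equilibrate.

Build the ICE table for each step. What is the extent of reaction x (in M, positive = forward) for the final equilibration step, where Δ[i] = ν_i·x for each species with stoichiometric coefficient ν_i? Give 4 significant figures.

x = -0.1733 M

Q₀ = 0.5082 vs Keq = 0.1554 ⇒ Q>K, reverse
Step 1:
                  X         A
  init        7.547      5.38
  Δ           1.725    -1.725
  eq          9.272     3.655
  solve Keq expr → x = -0.8625; check Q = 0.1554
Then remove 0.3896 M of A.
Step 2:
                  X         A
  init        9.272     3.265
  Δ         -0.2794    0.2794
  eq          8.992     3.545
  solve Keq expr → x = 0.1397; check Q = 0.1554
Then remove 1.226 M of X.
Step 3:
                  X         A
  init        7.766     3.545
  Δ          0.3466   -0.3466
  eq          8.113     3.198
  solve Keq expr → x = -0.1733; check Q = 0.1554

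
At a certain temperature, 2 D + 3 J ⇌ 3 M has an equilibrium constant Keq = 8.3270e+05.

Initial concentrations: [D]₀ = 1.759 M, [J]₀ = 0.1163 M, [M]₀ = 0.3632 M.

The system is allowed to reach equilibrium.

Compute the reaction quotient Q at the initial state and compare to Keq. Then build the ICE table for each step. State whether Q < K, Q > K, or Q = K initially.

Q₀ = 9.844 vs Keq = 8.3270e+05 ⇒ Q<K, forward
Step 1:
                    D           J           M
  init          1.759      0.1163      0.3632
  Δ          -0.07515     -0.1127      0.1127
  eq            1.684    0.003574      0.4759
  solve Keq expr → x = 0.03758; check Q = 8.3270e+05

Q₀ = 9.844; Q < K (proceeds forward)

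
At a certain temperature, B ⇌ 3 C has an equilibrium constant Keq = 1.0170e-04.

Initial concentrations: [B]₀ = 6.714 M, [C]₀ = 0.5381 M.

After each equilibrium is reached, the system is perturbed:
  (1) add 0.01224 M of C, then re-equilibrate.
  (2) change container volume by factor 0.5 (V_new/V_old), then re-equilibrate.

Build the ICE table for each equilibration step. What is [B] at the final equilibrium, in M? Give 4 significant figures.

[B]_eq = 13.76 M

Q₀ = 0.02321 vs Keq = 1.0170e-04 ⇒ Q>K, reverse
Step 1:
                  B         C
  Initial     6.714    0.5381
  Change     0.1498   -0.4494
  Equil       6.864   0.08871
  solve Keq expr → x = -0.1498; check Q = 1.0170e-04
Then add 0.01224 M of C.
Step 2:
                  B         C
  Initial     6.864    0.1009
  Change   0.004074  -0.01222
  Equil       6.868   0.08873
  solve Keq expr → x = -0.004074; check Q = 1.0170e-04
Then change container volume by factor 0.5 (V_new/V_old).
Step 3:
                  B         C
  Initial     13.74    0.1775
  Change    0.02187   -0.0656
  Equil       13.76    0.1118
  solve Keq expr → x = -0.02187; check Q = 1.0170e-04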